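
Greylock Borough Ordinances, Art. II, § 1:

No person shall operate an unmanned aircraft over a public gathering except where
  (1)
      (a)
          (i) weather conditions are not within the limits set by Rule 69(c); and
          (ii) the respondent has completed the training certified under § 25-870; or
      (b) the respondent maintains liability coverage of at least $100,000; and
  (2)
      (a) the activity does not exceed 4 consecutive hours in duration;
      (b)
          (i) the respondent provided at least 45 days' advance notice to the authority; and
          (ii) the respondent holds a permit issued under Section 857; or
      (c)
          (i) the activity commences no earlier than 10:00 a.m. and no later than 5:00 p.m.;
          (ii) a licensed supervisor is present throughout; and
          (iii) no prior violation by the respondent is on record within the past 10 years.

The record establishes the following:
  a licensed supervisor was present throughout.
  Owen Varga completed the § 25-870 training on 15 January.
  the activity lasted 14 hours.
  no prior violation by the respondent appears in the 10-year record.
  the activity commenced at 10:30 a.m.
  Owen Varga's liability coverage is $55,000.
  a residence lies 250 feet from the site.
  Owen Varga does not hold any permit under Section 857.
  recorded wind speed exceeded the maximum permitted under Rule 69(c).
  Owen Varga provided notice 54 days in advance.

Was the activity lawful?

Yes — lawful.

(i) not (weather ok) — met.
(ii) training certified — holds.
So (a) is satisfied (T AND T).
(b) coverage ≥ $100,000 — not met.
(1) = T OR F = true.
(a) ≤ 4 hrs duration — not satisfied.
(i) ≥45 days' notice — holds.
(ii) holds permit — fails.
(b) = T AND F = false.
(i) start within hours — met.
(ii) supervisor present — met.
(iii) no prior violation — holds.
So (c) is satisfied (T AND T AND T).
So (2) is satisfied (F OR F OR T).
Overall = T AND T = true.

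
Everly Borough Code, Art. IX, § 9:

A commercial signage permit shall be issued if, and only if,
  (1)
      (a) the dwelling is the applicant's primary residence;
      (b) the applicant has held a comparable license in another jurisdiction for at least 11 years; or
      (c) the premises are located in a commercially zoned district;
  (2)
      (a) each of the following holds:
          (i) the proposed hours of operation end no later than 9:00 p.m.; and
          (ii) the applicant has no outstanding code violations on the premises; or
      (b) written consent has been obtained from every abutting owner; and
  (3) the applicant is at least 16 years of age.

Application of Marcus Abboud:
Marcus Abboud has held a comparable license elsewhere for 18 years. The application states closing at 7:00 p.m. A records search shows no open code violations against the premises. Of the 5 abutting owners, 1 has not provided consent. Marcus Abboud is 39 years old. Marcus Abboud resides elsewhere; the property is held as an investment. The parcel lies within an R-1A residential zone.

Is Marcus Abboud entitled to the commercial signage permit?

(a) primary residence — not satisfied.
(b) prior license ≥ 11 yr — satisfied.
(c) commercially zoned — fails.
(1) = F OR T OR F = true.
(i) closes by 9 p.m. — satisfied.
(ii) no code violations — holds.
So (a) is satisfied (T AND T).
(b) all abutters consent — not met.
So (2) is satisfied (T OR F).
(3) age ≥ 16 — met.
So Overall is satisfied (T AND T AND T).

Yes — granted.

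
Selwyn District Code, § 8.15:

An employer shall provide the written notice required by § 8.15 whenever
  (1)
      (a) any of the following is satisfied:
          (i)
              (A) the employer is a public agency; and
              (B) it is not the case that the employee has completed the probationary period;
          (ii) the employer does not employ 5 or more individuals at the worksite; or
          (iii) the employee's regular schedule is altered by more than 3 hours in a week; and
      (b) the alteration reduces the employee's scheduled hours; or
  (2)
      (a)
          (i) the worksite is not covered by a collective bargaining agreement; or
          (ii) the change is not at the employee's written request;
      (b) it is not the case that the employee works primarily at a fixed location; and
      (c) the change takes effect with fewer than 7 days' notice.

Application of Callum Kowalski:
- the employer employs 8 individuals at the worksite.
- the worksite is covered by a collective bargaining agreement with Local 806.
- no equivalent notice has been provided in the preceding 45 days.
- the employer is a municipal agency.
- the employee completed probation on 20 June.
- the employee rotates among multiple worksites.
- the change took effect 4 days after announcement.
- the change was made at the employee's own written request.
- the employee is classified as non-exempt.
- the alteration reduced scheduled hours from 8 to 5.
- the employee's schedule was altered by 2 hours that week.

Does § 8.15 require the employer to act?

(A) public agency — holds.
(B) not (past probation) — not satisfied.
(i): T AND F → false.
(ii) not (≥ 5 at site) — not satisfied.
(iii) schedule shift > 3h — fails.
(a): F OR F OR F → false.
(b) hours reduced — satisfied.
(1): F AND T → false.
(i) no CBA — fails.
(ii) not employee-requested — fails.
(a): F OR F → false.
(b) not (fixed location) — holds.
(c) < 7 days' notice — met.
(2): F AND T AND T → false.
Overall = F OR F = false.

No — not required.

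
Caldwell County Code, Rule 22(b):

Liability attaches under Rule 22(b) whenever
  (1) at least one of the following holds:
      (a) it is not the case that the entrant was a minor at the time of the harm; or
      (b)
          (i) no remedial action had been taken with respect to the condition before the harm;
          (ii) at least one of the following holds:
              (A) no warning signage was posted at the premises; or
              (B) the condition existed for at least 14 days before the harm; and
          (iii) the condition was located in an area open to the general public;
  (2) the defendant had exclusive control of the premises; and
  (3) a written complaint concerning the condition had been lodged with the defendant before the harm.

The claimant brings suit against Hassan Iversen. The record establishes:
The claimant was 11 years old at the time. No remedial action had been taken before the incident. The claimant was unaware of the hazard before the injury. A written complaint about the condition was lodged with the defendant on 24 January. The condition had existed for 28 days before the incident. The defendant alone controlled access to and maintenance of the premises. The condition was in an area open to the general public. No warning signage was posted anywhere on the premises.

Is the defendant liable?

(a) not (entrant a minor) — fails.
(i) no remedial action — holds.
(A) no signage posted — holds.
(B) condition ≥14 days old — satisfied.
(ii) = T OR T = true.
(iii) public area — satisfied.
So (b) is satisfied (T AND T AND T).
(1) = F OR T = true.
(2) exclusive control — met.
(3) complaint lodged — satisfied.
Overall = T AND T AND T = true.

Yes — liable.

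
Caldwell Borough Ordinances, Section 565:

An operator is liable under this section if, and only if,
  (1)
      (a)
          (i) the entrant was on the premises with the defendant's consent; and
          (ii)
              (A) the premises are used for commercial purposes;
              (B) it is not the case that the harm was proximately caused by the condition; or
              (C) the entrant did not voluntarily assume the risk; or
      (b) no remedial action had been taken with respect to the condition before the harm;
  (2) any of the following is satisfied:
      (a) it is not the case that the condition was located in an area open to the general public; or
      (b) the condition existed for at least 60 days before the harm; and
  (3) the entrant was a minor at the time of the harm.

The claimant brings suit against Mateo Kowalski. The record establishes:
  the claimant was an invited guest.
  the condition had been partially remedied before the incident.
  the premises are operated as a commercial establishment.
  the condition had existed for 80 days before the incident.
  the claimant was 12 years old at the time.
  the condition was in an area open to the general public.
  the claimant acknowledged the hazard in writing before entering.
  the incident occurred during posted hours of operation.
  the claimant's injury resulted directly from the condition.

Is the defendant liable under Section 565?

Yes — liable.

(i) consent to enter — satisfied.
(A) commercial use — met.
(B) not (proximate cause) — not met.
(C) no assumed risk — not met.
(ii) = T OR F OR F = true.
(a): T AND T → true.
(b) no remedial action — not met.
(1): T OR F → true.
(a) not (public area) — not satisfied.
(b) condition ≥60 days old — met.
So (2) is satisfied (F OR T).
(3) entrant a minor — met.
So Overall is satisfied (T AND T AND T).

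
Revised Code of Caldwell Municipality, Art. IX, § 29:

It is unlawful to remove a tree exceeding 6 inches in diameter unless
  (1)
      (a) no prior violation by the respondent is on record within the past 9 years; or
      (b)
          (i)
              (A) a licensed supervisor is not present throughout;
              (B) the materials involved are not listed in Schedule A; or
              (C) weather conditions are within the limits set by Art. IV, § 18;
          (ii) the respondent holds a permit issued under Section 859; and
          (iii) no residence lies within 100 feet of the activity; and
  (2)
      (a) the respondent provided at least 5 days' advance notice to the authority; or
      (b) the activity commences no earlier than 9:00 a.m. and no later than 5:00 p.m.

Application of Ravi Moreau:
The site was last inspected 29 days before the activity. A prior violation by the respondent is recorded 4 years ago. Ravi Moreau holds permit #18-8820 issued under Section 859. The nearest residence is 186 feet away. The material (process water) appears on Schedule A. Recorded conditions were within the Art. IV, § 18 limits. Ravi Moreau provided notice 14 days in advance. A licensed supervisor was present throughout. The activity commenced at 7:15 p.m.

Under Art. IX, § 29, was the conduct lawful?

Yes — lawful.

(a) no prior violation — fails.
(A) not (supervisor present) — not satisfied.
(B) not (Schedule A material) — not met.
(C) weather ok — holds.
(i) = F OR F OR T = true.
(ii) holds permit — met.
(iii) no residence in 100 ft — holds.
So (b) is satisfied (T AND T AND T).
(1): F OR T → true.
(a) ≥5 days' notice — satisfied.
(b) start within hours — not met.
So (2) is satisfied (T OR F).
So Overall is satisfied (T AND T).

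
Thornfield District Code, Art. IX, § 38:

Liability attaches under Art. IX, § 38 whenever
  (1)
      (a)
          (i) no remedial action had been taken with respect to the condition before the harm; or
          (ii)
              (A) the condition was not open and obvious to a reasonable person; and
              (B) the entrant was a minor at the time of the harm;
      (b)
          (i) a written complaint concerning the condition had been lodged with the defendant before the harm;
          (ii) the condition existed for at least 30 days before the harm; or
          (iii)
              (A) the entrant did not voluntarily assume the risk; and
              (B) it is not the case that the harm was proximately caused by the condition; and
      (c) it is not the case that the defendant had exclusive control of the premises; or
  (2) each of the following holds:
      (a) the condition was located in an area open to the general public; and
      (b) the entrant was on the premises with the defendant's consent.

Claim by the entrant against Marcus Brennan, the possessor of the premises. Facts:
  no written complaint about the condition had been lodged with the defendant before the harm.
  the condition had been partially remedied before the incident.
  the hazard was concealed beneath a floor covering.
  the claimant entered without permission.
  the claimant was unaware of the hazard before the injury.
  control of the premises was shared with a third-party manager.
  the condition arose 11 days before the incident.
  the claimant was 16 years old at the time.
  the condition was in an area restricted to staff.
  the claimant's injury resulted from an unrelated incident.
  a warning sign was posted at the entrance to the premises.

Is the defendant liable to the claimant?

Yes — liable.

(i) no remedial action — not satisfied.
(A) not open/obvious — satisfied.
(B) entrant a minor — holds.
(ii) = T AND T = true.
So (a) is satisfied (F OR T).
(i) complaint lodged — not met.
(ii) condition ≥30 days old — fails.
(A) no assumed risk — met.
(B) not (proximate cause) — satisfied.
So (iii) is satisfied (T AND T).
So (b) is satisfied (F OR F OR T).
(c) not (exclusive control) — holds.
So (1) is satisfied (T AND T AND T).
(a) public area — not satisfied.
(b) consent to enter — not satisfied.
So (2) is not satisfied (F AND F).
Overall: T OR F → true.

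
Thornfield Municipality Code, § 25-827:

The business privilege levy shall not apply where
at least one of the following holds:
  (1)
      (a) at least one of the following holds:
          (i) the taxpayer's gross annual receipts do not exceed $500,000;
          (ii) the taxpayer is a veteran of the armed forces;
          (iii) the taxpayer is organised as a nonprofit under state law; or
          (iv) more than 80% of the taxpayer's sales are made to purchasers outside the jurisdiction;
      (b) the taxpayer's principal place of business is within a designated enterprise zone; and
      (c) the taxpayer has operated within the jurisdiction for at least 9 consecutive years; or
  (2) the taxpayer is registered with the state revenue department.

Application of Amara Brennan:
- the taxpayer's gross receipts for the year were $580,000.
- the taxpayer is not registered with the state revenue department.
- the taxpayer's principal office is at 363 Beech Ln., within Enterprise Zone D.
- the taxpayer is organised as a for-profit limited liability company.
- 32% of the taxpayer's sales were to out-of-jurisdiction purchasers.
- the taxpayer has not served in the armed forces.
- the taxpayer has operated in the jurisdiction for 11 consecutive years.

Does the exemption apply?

No — not exempt.

(i) receipts ≤ $500,000 — not met.
(ii) veteran — fails.
(iii) nonprofit — not satisfied.
(iv) >80% out-of-jur. sales — not met.
So (a) is not satisfied (F OR F OR F OR F).
(b) in enterprise zone — met.
(c) ≥ 9 yrs in jurisdiction — satisfied.
So (1) is not satisfied (F AND T AND T).
(2) state-registered — not satisfied.
Overall = F OR F = false.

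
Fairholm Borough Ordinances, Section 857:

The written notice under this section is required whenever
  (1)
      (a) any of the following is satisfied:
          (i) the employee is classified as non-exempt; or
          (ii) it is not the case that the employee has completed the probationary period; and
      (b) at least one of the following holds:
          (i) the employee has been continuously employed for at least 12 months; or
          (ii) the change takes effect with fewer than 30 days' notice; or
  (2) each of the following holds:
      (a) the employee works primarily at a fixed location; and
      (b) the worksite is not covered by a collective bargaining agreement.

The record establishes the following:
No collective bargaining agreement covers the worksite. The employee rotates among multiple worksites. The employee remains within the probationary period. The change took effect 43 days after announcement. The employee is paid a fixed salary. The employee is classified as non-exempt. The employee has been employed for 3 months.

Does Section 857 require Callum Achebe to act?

(i) non-exempt — satisfied.
(ii) not (past probation) — met.
(a): T OR T → true.
(i) tenure ≥ 12 mo. — not met.
(ii) < 30 days' notice — not met.
(b) = F OR F = false.
(1) = T AND F = false.
(a) fixed location — not met.
(b) no CBA — met.
(2): F AND T → false.
Overall = F OR F = false.

No — not required.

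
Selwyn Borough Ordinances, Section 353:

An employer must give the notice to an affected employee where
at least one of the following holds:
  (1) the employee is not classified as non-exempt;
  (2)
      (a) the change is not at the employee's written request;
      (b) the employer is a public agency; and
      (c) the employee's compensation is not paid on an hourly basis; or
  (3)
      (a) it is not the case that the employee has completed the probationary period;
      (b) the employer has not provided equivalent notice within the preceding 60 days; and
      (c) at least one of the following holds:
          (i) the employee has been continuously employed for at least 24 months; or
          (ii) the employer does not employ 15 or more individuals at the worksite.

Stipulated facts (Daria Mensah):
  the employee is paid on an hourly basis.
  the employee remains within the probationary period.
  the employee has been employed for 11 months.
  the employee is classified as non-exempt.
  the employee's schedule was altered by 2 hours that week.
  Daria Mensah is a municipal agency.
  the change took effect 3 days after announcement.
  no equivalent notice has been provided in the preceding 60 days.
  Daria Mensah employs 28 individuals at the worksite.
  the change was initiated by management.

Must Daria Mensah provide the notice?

No — not required.

(1) not (non-exempt) — not satisfied.
(a) not employee-requested — met.
(b) public agency — met.
(c) not (hourly-paid) — not satisfied.
So (2) is not satisfied (T AND T AND F).
(a) not (past probation) — met.
(b) no recent notice — holds.
(i) tenure ≥ 24 mo. — fails.
(ii) not (≥ 15 at site) — not satisfied.
So (c) is not satisfied (F OR F).
(3): T AND T AND F → false.
Overall: F OR F OR F → false.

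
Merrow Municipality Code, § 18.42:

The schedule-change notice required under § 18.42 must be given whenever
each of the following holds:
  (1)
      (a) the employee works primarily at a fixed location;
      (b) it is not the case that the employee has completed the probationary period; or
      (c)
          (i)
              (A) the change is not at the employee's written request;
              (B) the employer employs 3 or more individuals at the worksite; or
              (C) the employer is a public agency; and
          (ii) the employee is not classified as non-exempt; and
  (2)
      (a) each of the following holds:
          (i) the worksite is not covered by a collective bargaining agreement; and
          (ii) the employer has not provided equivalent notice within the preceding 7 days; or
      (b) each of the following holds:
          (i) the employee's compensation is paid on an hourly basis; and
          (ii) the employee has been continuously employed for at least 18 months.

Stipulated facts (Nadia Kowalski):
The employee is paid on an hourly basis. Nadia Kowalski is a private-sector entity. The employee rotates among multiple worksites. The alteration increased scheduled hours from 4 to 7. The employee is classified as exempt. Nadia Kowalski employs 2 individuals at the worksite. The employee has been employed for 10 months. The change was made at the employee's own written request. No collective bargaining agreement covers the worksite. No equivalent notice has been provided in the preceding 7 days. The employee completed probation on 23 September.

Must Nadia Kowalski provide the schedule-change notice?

No — not required.

(a) fixed location — fails.
(b) not (past probation) — not met.
(A) not employee-requested — fails.
(B) ≥ 3 at site — not met.
(C) public agency — not satisfied.
(i) = F OR F OR F = false.
(ii) not (non-exempt) — satisfied.
So (c) is not satisfied (F AND T).
(1) = F OR F OR F = false.
(i) no CBA — satisfied.
(ii) no recent notice — satisfied.
So (a) is satisfied (T AND T).
(i) hourly-paid — holds.
(ii) tenure ≥ 18 mo. — fails.
(b): T AND F → false.
So (2) is satisfied (T OR F).
Overall: F AND T → false.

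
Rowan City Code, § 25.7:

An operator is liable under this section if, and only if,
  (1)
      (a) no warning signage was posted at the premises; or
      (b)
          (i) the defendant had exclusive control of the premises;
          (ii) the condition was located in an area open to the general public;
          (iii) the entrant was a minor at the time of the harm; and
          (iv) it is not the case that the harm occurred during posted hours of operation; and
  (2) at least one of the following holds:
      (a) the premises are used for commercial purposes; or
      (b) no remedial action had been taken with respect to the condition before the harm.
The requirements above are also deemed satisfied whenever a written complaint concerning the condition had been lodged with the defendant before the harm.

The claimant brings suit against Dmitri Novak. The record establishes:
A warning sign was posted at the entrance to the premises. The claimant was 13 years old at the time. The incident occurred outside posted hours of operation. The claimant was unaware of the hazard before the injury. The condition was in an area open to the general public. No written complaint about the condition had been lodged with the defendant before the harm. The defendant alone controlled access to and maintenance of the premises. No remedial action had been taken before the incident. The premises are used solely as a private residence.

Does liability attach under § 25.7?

(a) no signage posted — not satisfied.
(i) exclusive control — holds.
(ii) public area — holds.
(iii) entrant a minor — met.
(iv) not (during posted hours) — satisfied.
So (b) is satisfied (T AND T AND T AND T).
(1) = F OR T = true.
(a) commercial use — fails.
(b) no remedial action — met.
(2): F OR T → true.
Overall: T AND T → true.
Exception (complaint lodged) — not satisfied.
Result: main true OR exception false → true.

Yes — liable.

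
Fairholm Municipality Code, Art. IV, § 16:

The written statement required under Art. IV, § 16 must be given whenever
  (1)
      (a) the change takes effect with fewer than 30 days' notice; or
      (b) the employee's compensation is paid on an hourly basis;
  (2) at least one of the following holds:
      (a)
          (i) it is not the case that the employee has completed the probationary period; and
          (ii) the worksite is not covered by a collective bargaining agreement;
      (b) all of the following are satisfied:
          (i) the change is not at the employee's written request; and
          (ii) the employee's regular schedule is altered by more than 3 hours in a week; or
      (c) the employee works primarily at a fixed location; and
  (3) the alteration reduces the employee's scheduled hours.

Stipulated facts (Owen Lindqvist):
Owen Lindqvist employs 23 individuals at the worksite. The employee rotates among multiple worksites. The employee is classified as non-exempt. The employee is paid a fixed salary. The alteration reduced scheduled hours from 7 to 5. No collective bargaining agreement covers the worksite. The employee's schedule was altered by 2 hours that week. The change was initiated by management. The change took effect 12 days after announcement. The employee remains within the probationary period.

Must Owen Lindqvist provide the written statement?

(a) < 30 days' notice — holds.
(b) hourly-paid — not met.
(1) = T OR F = true.
(i) not (past probation) — holds.
(ii) no CBA — met.
(a): T AND T → true.
(i) not employee-requested — satisfied.
(ii) schedule shift > 3h — fails.
(b) = T AND F = false.
(c) fixed location — not met.
So (2) is satisfied (T OR F OR F).
(3) hours reduced — holds.
Overall = T AND T AND T = true.

Yes — required.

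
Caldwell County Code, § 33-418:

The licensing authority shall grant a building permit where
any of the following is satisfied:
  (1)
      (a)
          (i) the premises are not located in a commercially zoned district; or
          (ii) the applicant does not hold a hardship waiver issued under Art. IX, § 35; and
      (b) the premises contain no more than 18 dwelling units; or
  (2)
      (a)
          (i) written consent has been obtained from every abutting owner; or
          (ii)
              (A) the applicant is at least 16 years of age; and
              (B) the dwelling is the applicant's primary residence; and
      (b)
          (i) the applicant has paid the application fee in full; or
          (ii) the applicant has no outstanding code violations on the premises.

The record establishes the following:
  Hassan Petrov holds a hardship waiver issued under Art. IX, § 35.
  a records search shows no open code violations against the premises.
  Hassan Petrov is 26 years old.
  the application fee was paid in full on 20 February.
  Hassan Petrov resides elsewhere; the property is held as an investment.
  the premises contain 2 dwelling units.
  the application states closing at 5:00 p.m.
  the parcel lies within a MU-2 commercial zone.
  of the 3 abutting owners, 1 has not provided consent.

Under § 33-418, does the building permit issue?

(i) not (commercially zoned) — fails.
(ii) not (hardship waiver) — fails.
So (a) is not satisfied (F OR F).
(b) ≤ 18 units — satisfied.
So (1) is not satisfied (F AND T).
(i) all abutters consent — fails.
(A) age ≥ 16 — met.
(B) primary residence — not satisfied.
(ii): T AND F → false.
(a) = F OR F = false.
(i) fee paid — holds.
(ii) no code violations — satisfied.
(b): T OR T → true.
So (2) is not satisfied (F AND T).
Overall: F OR F → false.

No — denied.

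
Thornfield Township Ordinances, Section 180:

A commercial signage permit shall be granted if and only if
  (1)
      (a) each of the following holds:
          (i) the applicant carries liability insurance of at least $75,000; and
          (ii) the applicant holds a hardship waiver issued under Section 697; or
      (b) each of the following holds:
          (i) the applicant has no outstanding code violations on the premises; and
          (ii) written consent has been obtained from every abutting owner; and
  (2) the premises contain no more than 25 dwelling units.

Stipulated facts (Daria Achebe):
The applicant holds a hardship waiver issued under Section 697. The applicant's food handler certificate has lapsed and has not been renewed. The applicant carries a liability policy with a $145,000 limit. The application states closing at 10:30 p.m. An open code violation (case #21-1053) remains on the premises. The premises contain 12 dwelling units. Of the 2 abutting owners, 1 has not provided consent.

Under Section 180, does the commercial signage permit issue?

(i) insurance ≥ $75,000 — holds.
(ii) hardship waiver — met.
(a): T AND T → true.
(i) no code violations — not satisfied.
(ii) all abutters consent — fails.
So (b) is not satisfied (F AND F).
(1): T OR F → true.
(2) ≤ 25 units — met.
Overall: T AND T → true.

Yes — granted.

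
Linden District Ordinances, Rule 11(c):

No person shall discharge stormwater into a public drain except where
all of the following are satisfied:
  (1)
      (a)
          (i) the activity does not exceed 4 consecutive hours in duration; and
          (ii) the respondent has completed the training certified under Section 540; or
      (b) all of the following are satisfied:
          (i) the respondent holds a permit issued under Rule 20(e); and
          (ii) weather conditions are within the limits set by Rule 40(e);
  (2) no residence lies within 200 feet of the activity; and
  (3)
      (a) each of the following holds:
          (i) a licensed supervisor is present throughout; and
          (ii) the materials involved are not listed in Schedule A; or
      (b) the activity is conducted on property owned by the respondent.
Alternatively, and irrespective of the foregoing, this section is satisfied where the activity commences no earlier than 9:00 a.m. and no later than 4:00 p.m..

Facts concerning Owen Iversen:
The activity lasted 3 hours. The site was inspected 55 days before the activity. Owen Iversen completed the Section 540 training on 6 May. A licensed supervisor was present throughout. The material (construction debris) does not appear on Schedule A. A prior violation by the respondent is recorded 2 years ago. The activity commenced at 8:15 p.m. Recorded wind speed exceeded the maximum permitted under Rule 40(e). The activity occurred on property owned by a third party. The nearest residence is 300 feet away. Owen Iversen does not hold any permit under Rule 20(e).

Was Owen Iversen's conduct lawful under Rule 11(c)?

Yes — lawful.

(i) ≤ 4 hrs duration — met.
(ii) training certified — holds.
(a) = T AND T = true.
(i) holds permit — not satisfied.
(ii) weather ok — fails.
(b): F AND F → false.
(1): T OR F → true.
(2) no residence in 200 ft — holds.
(i) supervisor present — satisfied.
(ii) not (Schedule A material) — met.
(a) = T AND T = true.
(b) own property — not satisfied.
(3): T OR F → true.
Overall = T AND T AND T = true.
Exception (start within hours) — not satisfied.
Result: main true OR exception false → true.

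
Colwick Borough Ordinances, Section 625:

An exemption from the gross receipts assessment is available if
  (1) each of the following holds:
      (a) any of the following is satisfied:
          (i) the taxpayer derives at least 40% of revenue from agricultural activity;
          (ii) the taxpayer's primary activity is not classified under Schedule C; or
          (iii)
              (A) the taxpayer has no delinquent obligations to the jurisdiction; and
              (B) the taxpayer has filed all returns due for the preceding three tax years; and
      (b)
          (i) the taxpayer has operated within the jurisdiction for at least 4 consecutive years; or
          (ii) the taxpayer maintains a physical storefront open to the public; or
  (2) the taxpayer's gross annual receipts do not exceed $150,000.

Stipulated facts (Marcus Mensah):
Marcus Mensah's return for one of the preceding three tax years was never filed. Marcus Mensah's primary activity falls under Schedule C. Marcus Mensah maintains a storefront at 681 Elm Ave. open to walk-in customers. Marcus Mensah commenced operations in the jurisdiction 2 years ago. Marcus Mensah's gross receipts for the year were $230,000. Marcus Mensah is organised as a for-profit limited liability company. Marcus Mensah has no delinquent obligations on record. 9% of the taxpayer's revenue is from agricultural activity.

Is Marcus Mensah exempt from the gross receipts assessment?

No — not exempt.

(i) ≥40% agricultural — fails.
(ii) not (Schedule C activity) — not satisfied.
(A) no delinquency — satisfied.
(B) returns current — not met.
(iii): T AND F → false.
(a) = F OR F OR F = false.
(i) ≥ 4 yrs in jurisdiction — not satisfied.
(ii) has storefront — met.
(b): F OR T → true.
(1) = F AND T = false.
(2) receipts ≤ $150,000 — fails.
Overall: F OR F → false.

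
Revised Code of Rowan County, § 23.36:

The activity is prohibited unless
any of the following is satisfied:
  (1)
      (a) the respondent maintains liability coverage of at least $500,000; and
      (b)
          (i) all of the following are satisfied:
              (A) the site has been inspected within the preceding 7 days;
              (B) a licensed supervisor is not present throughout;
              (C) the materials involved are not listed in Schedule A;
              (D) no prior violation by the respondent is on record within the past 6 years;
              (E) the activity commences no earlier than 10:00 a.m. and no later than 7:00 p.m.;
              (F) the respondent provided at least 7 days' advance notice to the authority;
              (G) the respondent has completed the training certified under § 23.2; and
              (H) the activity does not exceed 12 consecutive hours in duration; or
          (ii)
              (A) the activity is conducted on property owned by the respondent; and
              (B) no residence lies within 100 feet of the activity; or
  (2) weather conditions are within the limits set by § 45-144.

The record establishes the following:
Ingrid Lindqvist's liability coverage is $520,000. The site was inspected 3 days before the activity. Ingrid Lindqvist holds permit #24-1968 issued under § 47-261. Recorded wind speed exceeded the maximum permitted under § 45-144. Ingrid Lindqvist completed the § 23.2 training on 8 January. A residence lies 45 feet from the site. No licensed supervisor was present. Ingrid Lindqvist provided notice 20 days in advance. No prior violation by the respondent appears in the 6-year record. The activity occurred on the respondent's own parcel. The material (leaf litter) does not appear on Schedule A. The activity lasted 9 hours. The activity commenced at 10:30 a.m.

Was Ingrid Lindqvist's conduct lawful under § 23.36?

(a) coverage ≥ $500,000 — met.
(A) site inspected — satisfied.
(B) not (supervisor present) — met.
(C) not (Schedule A material) — satisfied.
(D) no prior violation — met.
(E) start within hours — satisfied.
(F) ≥7 days' notice — holds.
(G) training certified — met.
(H) ≤ 12 hrs duration — holds.
(i) = T AND T AND T AND T AND T AND T AND T AND T = true.
(A) own property — satisfied.
(B) no residence in 100 ft — not met.
(ii): T AND F → false.
(b) = T OR F = true.
So (1) is satisfied (T AND T).
(2) weather ok — not met.
Overall = T OR F = true.

Yes — lawful.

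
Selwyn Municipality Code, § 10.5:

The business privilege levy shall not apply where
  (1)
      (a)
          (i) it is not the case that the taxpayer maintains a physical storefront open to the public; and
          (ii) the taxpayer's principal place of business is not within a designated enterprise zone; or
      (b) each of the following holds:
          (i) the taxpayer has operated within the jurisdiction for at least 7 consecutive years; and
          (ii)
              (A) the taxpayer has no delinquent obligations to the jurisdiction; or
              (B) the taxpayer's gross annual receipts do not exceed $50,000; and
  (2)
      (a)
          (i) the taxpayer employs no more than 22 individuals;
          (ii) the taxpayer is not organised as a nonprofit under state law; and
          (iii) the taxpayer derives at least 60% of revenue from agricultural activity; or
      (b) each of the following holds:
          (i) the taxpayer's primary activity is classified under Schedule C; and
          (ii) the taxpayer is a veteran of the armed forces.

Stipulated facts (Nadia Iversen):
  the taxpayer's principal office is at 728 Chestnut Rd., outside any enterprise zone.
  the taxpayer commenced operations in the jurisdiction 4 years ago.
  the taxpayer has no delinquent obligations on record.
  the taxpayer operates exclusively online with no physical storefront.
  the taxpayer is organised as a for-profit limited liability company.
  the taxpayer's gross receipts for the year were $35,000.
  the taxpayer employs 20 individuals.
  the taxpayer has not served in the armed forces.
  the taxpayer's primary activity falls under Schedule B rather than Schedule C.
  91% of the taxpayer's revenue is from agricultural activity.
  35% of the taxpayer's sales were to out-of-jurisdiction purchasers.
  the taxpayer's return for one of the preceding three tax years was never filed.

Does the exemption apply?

(i) not (has storefront) — satisfied.
(ii) not (in enterprise zone) — satisfied.
(a): T AND T → true.
(i) ≥ 7 yrs in jurisdiction — not met.
(A) no delinquency — satisfied.
(B) receipts ≤ $50,000 — met.
(ii) = T OR T = true.
(b) = F AND T = false.
(1) = T OR F = true.
(i) ≤ 22 employees — satisfied.
(ii) not (nonprofit) — met.
(iii) ≥60% agricultural — satisfied.
(a) = T AND T AND T = true.
(i) Schedule C activity — not met.
(ii) veteran — not met.
So (b) is not satisfied (F AND F).
(2): T OR F → true.
So Overall is satisfied (T AND T).

Yes — exempt.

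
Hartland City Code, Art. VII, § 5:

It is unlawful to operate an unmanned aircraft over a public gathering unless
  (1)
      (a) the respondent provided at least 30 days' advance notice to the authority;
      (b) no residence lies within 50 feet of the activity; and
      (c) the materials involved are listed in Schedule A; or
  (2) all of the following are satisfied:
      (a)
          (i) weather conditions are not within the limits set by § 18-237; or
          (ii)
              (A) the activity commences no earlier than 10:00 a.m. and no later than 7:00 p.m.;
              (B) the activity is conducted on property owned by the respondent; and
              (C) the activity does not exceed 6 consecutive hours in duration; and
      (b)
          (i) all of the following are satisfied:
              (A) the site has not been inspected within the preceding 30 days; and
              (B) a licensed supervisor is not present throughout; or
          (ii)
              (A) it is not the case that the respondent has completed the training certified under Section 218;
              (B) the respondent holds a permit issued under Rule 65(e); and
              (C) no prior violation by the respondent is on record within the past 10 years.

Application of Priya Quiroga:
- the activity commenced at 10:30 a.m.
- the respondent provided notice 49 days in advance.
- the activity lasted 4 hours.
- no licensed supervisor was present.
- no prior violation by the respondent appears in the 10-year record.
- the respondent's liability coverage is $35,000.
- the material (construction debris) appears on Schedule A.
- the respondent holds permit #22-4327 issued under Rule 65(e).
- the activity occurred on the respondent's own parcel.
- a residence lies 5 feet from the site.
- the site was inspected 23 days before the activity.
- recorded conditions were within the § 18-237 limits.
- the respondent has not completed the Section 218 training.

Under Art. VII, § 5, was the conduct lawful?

(a) ≥30 days' notice — holds.
(b) no residence in 50 ft — fails.
(c) Schedule A material — satisfied.
So (1) is not satisfied (T AND F AND T).
(i) not (weather ok) — not met.
(A) start within hours — holds.
(B) own property — holds.
(C) ≤ 6 hrs duration — met.
(ii) = T AND T AND T = true.
(a) = F OR T = true.
(A) not (site inspected) — not satisfied.
(B) not (supervisor present) — met.
(i): F AND T → false.
(A) not (training certified) — holds.
(B) holds permit — holds.
(C) no prior violation — satisfied.
(ii): T AND T AND T → true.
So (b) is satisfied (F OR T).
(2): T AND T → true.
So Overall is satisfied (F OR T).

Yes — lawful.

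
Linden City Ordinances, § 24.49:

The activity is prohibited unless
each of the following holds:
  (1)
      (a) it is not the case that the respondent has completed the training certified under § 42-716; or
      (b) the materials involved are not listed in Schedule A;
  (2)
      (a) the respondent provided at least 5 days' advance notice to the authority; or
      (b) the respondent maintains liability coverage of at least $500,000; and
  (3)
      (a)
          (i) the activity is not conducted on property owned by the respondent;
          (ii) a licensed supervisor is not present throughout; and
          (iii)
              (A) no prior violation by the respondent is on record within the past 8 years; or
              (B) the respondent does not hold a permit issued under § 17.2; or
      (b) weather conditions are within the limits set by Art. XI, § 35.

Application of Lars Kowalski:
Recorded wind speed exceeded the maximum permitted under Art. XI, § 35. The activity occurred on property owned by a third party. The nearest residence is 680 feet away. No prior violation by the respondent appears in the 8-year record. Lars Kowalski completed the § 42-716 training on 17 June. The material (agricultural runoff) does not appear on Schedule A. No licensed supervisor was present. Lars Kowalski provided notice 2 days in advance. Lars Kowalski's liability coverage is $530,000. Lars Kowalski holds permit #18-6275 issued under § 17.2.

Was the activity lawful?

Yes — lawful.

(a) not (training certified) — not satisfied.
(b) not (Schedule A material) — satisfied.
(1): F OR T → true.
(a) ≥5 days' notice — not met.
(b) coverage ≥ $500,000 — met.
So (2) is satisfied (F OR T).
(i) not (own property) — satisfied.
(ii) not (supervisor present) — met.
(A) no prior violation — holds.
(B) not (holds permit) — not met.
(iii) = T OR F = true.
(a): T AND T AND T → true.
(b) weather ok — not satisfied.
So (3) is satisfied (T OR F).
Overall = T AND T AND T = true.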